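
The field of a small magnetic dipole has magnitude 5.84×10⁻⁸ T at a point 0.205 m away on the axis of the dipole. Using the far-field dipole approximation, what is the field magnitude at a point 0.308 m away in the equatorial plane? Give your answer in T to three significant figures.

Dipole fields scale as 1/r³ in the far field.
The axial field is twice the equatorial field at the same r, so the geometry factor is 1/2.
B₂ = B₁ · (1/2) · (r₁/r₂)³ = 5.84×10⁻⁸ · 0.5 · (0.205/0.308)³.
(r₁/r₂)³ = (0.6656)³ = 0.2949.
B₂ ≈ 8.610×10⁻⁹ T.

B ≈ 8.61×10⁻⁹ T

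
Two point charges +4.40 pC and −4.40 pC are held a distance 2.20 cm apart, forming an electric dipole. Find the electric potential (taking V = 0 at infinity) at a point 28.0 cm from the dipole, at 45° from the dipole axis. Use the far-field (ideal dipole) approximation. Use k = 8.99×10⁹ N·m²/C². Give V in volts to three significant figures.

V ≈ 0.00785 V

Dipole moment p = qd = (4.40×10⁻¹² C)(0.0220 m) = 9.68×10⁻¹⁴ C·m.
The dipole potential is V = kp cosθ / r².
V = (8.99×10⁹)(9.68×10⁻¹⁴)·cos45° / (0.280)² = 0.007849 V.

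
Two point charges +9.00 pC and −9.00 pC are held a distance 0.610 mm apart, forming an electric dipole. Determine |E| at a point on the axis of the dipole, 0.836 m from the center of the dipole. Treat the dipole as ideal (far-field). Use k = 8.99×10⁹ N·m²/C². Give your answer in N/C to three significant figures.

E ≈ 1.69×10⁻⁴ N/C

Dipole moment p = qd = (9.00×10⁻¹² C)(6.10×10⁻⁴ m) = 5.49×10⁻¹⁵ C·m.
On the dipole axis E = 2kp/r³.
E = 2·(8.99×10⁹)(5.49×10⁻¹⁵) / (0.836)³ = 1.689×10⁻⁴ N/C.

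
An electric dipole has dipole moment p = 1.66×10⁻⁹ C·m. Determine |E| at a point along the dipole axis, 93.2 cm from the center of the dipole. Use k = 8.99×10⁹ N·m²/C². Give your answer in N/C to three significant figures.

E ≈ 36.9 N/C

On the dipole axis E = 2kp/r³.
E = 2·(8.99×10⁹)(1.66×10⁻⁹) / (0.932)³ = 36.87 N/C.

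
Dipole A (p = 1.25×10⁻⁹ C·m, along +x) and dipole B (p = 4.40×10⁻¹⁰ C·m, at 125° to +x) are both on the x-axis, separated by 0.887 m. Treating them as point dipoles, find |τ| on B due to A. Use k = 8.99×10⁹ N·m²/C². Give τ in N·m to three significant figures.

The second dipole sits on the axis of the first, so the field there is axial: E₁ = 2kp₁/r³ along +x.
E₁ = 2(8.99×10⁹)(1.25×10⁻⁹)/(0.887)³ = 32.21 N/C.
Torque on the second dipole: τ = p₂ E₁ sinθ.
τ = (4.40×10⁻¹⁰)(32.21)·sin125° = 1.161×10⁻⁸ N·m.

τ ≈ 1.16×10⁻⁸ N·m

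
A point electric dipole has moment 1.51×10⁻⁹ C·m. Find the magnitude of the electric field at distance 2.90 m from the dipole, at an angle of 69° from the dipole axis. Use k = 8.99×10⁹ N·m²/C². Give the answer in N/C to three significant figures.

At angle θ the dipole field magnitude is E = (kp/r³)·√(1 + 3cos²θ).
kp/r³ = (8.99×10⁹)(1.51×10⁻⁹) / (2.90)³ = 0.5566 N/C.
√(1 + 3cos²69°) = √(1 + 3·0.1284) = √1.3853 ≈ 1.1770.
E ≈ 0.5566 × 1.177 = 0.6551 N/C.

E ≈ 0.655 N/C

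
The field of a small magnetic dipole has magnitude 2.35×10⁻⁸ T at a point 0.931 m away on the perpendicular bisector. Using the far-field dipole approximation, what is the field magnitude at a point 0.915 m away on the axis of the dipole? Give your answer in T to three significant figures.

B ≈ 4.95×10⁻⁸ T

Dipole fields scale as 1/r³ in the far field.
The axial field is twice the equatorial field at the same r, so the geometry factor is 2/1.
B₂ = B₁ · (2/1) · (r₁/r₂)³ = 2.35×10⁻⁸ · 2 · (0.931/0.915)³.
(r₁/r₂)³ = (1.017)³ = 1.053.
B₂ ≈ 4.951×10⁻⁸ T.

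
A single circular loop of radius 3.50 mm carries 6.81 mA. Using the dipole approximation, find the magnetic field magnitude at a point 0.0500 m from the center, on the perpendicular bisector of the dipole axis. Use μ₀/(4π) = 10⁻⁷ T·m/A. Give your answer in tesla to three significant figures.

Magnetic moment m = IA = Iπa² = (0.00681)·π·(0.00350)² = 2.621×10⁻⁷ A·m².
In the equatorial plane B = (μ₀/4π)·m/r³ (half the axial value).
B = (10⁻⁷)·(2.621×10⁻⁷) / (0.0500)³ = 2.097×10⁻¹⁰ T.

B ≈ 2.10×10⁻¹⁰ T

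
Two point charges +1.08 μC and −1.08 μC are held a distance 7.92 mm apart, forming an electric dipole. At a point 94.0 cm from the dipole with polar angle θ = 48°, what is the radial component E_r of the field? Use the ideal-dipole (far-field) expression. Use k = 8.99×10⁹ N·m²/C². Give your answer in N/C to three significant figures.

Dipole moment p = qd = (1.08×10⁻⁶ C)(0.00792 m) = 8.554×10⁻⁹ C·m.
For a dipole, E_r = (2kp cosθ)/r³.
kp/r³ = (8.99×10⁹)(8.554×10⁻⁹)/(0.940)³ = 92.59 N/C.
E_r = 2·92.59·cos48° = 123.9 N/C.

E_r ≈ 124 N/C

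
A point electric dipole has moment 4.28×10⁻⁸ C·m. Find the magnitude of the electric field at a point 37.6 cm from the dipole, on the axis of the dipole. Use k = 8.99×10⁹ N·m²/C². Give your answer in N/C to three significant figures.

E ≈ 1.45×10⁴ N/C

On the dipole axis E = 2kp/r³.
E = 2·(8.99×10⁹)(4.28×10⁻⁸) / (0.376)³ = 1.448×10⁴ N/C.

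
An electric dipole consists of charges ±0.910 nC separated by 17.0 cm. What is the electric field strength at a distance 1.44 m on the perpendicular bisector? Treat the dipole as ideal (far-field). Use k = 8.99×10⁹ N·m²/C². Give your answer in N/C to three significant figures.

Dipole moment p = qd = (9.10×10⁻¹⁰ C)(0.170 m) = 1.547×10⁻¹⁰ C·m.
In the equatorial plane E = kp/r³.
E = (8.99×10⁹)(1.547×10⁻¹⁰) / (1.44)³ = 0.4658 N/C.

E ≈ 0.466 N/C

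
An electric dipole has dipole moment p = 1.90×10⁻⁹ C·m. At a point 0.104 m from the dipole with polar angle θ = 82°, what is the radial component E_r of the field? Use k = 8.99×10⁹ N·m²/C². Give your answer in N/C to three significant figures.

E_r ≈ 4230 N/C

For a dipole, E_r = (2kp cosθ)/r³.
kp/r³ = (8.99×10⁹)(1.90×10⁻⁹)/(0.104)³ = 1.518×10⁴ N/C.
E_r = 2·1.518×10⁴·cos82° = 4227 N/C.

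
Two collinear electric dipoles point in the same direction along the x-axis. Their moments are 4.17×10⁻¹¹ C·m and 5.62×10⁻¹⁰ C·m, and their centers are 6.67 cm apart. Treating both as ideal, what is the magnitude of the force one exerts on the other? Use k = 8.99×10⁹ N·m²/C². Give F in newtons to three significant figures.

On-axis field of dipole 1 at distance r: E = 2kp₁/r³. Force on dipole 2 is F = p₂·dE/dr (gradient along axis).
dE/dr = −6kp₁/r⁴, so |F| = 6kp₁p₂/r⁴ (attractive for aligned moments).
F = 6(8.99×10⁹)(4.17×10⁻¹¹)(5.62×10⁻¹⁰)/(0.0667)⁴ = 6.387×10⁻⁵ N.

F ≈ 6.39×10⁻⁵ N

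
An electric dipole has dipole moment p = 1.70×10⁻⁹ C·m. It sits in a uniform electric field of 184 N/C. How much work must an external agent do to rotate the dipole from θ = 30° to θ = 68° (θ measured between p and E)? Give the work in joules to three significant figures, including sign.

W_ext = ΔU = U(θ₂) − U(θ₁) = −pE cosθ₂ − (−pE cosθ₁) = pE(cosθ₁ − cosθ₂).
W = (1.70×10⁻⁹)(184)·(cos30° − cos68°) = (3.128×10⁻⁷)·(+0.4914) = 1.537×10⁻⁷ J.

W ≈ 1.54×10⁻⁷ J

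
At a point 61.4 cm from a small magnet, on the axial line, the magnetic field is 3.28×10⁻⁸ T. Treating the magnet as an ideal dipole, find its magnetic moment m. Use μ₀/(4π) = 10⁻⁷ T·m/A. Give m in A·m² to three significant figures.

On axis B = (μ₀/4π)·2m/r³, so m = Br³·4π/(μ₀·2).
m = (3.28×10⁻⁸)·(0.614)³ / (2·10⁻⁷) = 0.03796 A·m².

m ≈ 0.0380 A·m²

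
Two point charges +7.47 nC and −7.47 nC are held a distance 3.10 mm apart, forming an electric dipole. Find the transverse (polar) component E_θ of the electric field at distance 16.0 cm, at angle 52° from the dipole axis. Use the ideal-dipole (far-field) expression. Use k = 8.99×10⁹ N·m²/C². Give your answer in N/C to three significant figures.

E_θ ≈ 40.1 N/C

Dipole moment p = qd = (7.47×10⁻⁹ C)(0.00310 m) = 2.316×10⁻¹¹ C·m.
For a dipole, E_θ = (kp sinθ)/r³.
kp/r³ = (8.99×10⁹)(2.316×10⁻¹¹)/(0.160)³ = 50.83 N/C.
E_θ = 50.83·sin52° = 40.06 N/C.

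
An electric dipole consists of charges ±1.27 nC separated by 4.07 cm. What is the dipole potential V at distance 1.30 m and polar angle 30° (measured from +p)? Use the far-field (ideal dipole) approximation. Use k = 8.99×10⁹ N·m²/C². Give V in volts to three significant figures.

V ≈ 0.238 V

Dipole moment p = qd = (1.27×10⁻⁹ C)(0.0407 m) = 5.169×10⁻¹¹ C·m.
The dipole potential is V = kp cosθ / r².
V = (8.99×10⁹)(5.169×10⁻¹¹)·cos30° / (1.30)² = 0.2381 V.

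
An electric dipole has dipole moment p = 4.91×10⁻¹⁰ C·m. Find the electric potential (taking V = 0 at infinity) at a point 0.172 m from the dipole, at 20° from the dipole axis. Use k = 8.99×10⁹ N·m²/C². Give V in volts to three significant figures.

V ≈ 140 V

The dipole potential is V = kp cosθ / r².
V = (8.99×10⁹)(4.91×10⁻¹⁰)·cos20° / (0.172)² = 140.2 V.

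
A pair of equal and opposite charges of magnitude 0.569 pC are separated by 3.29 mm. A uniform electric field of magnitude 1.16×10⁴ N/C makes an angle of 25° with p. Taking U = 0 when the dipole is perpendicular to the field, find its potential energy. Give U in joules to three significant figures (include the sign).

U ≈ -1.97×10⁻¹¹ J

Dipole moment p = qd = (5.69×10⁻¹³ C)(0.00329 m) = 1.872×10⁻¹⁵ C·m.
U = −p·E = −pE cosθ.
U = −(1.872×10⁻¹⁵)(1.16×10⁴)·cos25° = -1.968×10⁻¹¹ J.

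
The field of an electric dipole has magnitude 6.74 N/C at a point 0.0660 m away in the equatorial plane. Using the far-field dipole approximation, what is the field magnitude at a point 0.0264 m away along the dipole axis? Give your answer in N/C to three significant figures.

E ≈ 211 N/C

Dipole fields scale as 1/r³ in the far field.
The axial field is twice the equatorial field at the same r, so the geometry factor is 2/1.
E₂ = E₁ · (2/1) · (r₁/r₂)³ = 6.74 · 2 · (0.0660/0.0264)³.
(r₁/r₂)³ = (2.5)³ = 15.62.
E₂ ≈ 210.6 N/C.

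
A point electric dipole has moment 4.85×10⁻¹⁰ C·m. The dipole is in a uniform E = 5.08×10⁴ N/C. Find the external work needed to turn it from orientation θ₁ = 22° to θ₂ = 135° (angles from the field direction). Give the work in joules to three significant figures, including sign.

W ≈ 4.03×10⁻⁵ J

W_ext = ΔU = U(θ₂) − U(θ₁) = −pE cosθ₂ − (−pE cosθ₁) = pE(cosθ₁ − cosθ₂).
W = (4.85×10⁻¹⁰)(5.08×10⁴)·(cos22° − cos135°) = (2.464×10⁻⁵)·(+1.6343) = 4.027×10⁻⁵ J.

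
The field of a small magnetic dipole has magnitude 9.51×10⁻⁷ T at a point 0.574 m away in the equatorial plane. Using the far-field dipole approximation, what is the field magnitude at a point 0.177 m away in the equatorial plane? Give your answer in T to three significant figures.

Dipole fields scale as 1/r³ in the far field; the geometry is the same at both points.
B₂ = B₁ · (r₁/r₂)³ = 9.51×10⁻⁷ · (0.574/0.177)³.
(r₁/r₂)³ = (3.243)³ = 34.1.
B₂ ≈ 3.243×10⁻⁵ T.

B ≈ 3.24×10⁻⁵ T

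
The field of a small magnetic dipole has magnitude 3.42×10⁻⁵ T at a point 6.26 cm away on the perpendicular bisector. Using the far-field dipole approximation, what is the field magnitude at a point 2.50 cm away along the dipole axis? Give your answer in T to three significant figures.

Dipole fields scale as 1/r³ in the far field.
The axial field is twice the equatorial field at the same r, so the geometry factor is 2/1.
B₂ = B₁ · (2/1) · (r₁/r₂)³ = 3.42×10⁻⁵ · 2 · (6.26/2.50)³.
(r₁/r₂)³ = (2.504)³ = 15.7.
B₂ ≈ 0.001074 T.

B ≈ 0.00107 T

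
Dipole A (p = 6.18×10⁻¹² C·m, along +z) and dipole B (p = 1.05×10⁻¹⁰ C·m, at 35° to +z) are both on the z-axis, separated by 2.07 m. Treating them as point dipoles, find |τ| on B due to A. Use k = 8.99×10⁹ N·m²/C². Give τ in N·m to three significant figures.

The second dipole sits on the axis of the first, so the field there is axial: E₁ = 2kp₁/r³ along +z.
E₁ = 2(8.99×10⁹)(6.18×10⁻¹²)/(2.07)³ = 0.01253 N/C.
Torque on the second dipole: τ = p₂ E₁ sinθ.
τ = (1.05×10⁻¹⁰)(0.01253)·sin35° = 7.545×10⁻¹³ N·m.

τ ≈ 7.54×10⁻¹³ N·m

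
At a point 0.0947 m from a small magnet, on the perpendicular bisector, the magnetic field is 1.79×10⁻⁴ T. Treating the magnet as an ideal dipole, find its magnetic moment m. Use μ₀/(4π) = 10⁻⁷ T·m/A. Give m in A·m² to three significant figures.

m ≈ 1.52 A·m²

In the equatorial plane B = (μ₀/4π)·m/r³, so m = Br³·4π/(μ₀).
m = (1.79×10⁻⁴)·(0.0947)³ / (10⁻⁷) = 1.520 A·m².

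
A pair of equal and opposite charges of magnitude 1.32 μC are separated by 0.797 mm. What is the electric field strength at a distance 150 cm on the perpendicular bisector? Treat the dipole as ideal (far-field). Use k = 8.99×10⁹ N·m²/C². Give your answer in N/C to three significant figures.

E ≈ 2.80 N/C

Dipole moment p = qd = (1.32×10⁻⁶ C)(7.97×10⁻⁴ m) = 1.052×10⁻⁹ C·m.
On the perpendicular bisector E = kp/r³ (half the axial value at the same distance).
E = (8.99×10⁹)(1.052×10⁻⁹) / (1.50)³ = 2.802 N/C.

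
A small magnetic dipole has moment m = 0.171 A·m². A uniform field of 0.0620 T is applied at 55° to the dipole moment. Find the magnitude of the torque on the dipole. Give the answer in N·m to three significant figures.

τ ≈ 0.00868 N·m

Torque on a magnetic dipole: τ = mB sinθ.
τ = (0.171)(0.0620)·sin55° = 0.008685 N·m.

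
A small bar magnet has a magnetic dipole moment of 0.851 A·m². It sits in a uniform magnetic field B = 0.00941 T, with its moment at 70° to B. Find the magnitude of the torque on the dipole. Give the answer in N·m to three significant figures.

τ ≈ 0.00752 N·m

Torque on a magnetic dipole: τ = mB sinθ.
τ = (0.851)(0.00941)·sin70° = 0.007525 N·m.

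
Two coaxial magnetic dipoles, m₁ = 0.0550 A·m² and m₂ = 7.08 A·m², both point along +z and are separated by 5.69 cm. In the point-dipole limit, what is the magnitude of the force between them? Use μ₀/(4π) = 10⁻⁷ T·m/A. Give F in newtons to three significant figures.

F ≈ 0.0223 N

On-axis B of dipole 1: B = (μ₀/4π)·2m₁/r³. Force on dipole 2: F = m₂·dB/dr.
dB/dr = −(μ₀/4π)·6m₁/r⁴, so |F| = (μ₀/4π)·6m₁m₂/r⁴.
F = 6(10⁻⁷)(0.0550)(7.08)/(0.0569)⁴ = 0.02229 N.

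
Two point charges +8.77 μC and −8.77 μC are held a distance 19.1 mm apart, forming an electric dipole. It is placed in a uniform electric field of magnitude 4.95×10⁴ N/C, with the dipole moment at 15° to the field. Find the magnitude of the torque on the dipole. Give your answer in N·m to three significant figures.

τ ≈ 0.00215 N·m

Dipole moment p = qd = (8.77×10⁻⁶ C)(0.0191 m) = 1.675×10⁻⁷ C·m.
Torque on an electric dipole: τ = pE sinθ.
τ = (1.675×10⁻⁷)(4.95×10⁴)·sin15° = 0.002146 N·m.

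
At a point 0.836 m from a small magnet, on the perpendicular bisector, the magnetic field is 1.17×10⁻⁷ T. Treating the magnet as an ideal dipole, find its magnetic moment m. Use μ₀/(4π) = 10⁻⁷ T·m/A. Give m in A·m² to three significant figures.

In the equatorial plane B = (μ₀/4π)·m/r³, so m = Br³·4π/(μ₀).
m = (1.17×10⁻⁷)·(0.836)³ / (10⁻⁷) = 0.6836 A·m².

m ≈ 0.684 A·m²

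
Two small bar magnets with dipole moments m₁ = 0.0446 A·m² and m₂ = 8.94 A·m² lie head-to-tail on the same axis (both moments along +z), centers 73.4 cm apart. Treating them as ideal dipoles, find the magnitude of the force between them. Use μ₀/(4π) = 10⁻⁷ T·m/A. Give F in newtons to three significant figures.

F ≈ 8.24×10⁻⁷ N

On-axis B of dipole 1: B = (μ₀/4π)·2m₁/r³. Force on dipole 2: F = m₂·dB/dr.
dB/dr = −(μ₀/4π)·6m₁/r⁴, so |F| = (μ₀/4π)·6m₁m₂/r⁴.
F = 6(10⁻⁷)(0.0446)(8.94)/(0.734)⁴ = 8.242×10⁻⁷ N.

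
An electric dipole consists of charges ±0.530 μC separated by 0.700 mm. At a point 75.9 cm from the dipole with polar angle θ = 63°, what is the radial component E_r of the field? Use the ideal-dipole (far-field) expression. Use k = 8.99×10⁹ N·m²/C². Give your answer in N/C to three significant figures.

E_r ≈ 6.93 N/C

Dipole moment p = qd = (5.30×10⁻⁷ C)(7.00×10⁻⁴ m) = 3.71×10⁻¹⁰ C·m.
For a dipole, E_r = (2kp cosθ)/r³.
kp/r³ = (8.99×10⁹)(3.71×10⁻¹⁰)/(0.759)³ = 7.628 N/C.
E_r = 2·7.628·cos63° = 6.926 N/C.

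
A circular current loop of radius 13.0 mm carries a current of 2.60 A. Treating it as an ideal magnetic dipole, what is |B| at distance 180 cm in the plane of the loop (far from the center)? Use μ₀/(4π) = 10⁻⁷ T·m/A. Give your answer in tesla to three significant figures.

Magnetic moment m = IA = Iπa² = (2.60)·π·(0.0130)² = 0.00138 A·m².
In the equatorial plane B = (μ₀/4π)·m/r³ (half the axial value).
B = (10⁻⁷)·(0.00138) / (1.80)³ = 2.366×10⁻¹¹ T.

B ≈ 2.37×10⁻¹¹ T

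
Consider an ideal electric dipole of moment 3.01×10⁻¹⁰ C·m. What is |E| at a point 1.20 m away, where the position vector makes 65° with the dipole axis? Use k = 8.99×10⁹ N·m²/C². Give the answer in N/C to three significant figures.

At angle θ the dipole field magnitude is E = (kp/r³)·√(1 + 3cos²θ).
kp/r³ = (8.99×10⁹)(3.01×10⁻¹⁰) / (1.20)³ = 1.566 N/C.
√(1 + 3cos²65°) = √(1 + 3·0.1786) = √1.5358 ≈ 1.2393.
E ≈ 1.566 × 1.239 = 1.941 N/C.

E ≈ 1.94 N/C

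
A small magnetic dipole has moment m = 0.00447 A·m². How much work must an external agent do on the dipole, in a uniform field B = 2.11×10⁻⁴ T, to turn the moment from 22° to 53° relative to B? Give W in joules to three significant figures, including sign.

W ≈ 3.07×10⁻⁷ J

W_ext = ΔU = −mB cosθ₂ + mB cosθ₁ = mB(cosθ₁ − cosθ₂).
W = (0.00447)(2.11×10⁻⁴)·(cos22° − cos53°) = (9.432×10⁻⁷)·(+0.3254) = 3.069×10⁻⁷ J.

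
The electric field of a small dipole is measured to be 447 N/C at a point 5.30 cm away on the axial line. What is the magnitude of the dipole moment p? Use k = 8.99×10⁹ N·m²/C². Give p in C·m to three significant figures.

p ≈ 3.70×10⁻¹² C·m

On axis E = 2kp/r³, so p = Er³/(2k).
p = (447)·(0.0530)³ / (2·8.99×10⁹) = 3.701×10⁻¹² C·m.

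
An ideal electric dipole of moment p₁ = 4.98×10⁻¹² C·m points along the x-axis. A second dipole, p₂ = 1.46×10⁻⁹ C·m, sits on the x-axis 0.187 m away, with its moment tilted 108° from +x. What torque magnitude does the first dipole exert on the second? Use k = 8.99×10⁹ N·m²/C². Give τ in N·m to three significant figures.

The second dipole sits on the axis of the first, so the field there is axial: E₁ = 2kp₁/r³ along +x.
E₁ = 2(8.99×10⁹)(4.98×10⁻¹²)/(0.187)³ = 13.69 N/C.
Torque on the second dipole: τ = p₂ E₁ sinθ.
τ = (1.46×10⁻⁹)(13.69)·sin108° = 1.901×10⁻⁸ N·m.

τ ≈ 1.90×10⁻⁸ N·m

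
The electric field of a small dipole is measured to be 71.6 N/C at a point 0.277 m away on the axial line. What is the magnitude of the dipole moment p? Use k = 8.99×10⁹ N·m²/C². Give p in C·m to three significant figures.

On axis E = 2kp/r³, so p = Er³/(2k).
p = (71.6)·(0.277)³ / (2·8.99×10⁹) = 8.464×10⁻¹¹ C·m.

p ≈ 8.46×10⁻¹¹ C·m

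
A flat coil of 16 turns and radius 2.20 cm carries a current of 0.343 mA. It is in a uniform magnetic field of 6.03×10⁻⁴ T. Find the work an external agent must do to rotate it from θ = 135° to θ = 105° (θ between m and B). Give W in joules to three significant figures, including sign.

m = NIA = NIπa² = 16·(3.43×10⁻⁴)·π·(0.0220)² = 8.345×10⁻⁶ A·m².
W_ext = ΔU = −mB cosθ₂ + mB cosθ₁ = mB(cosθ₁ − cosθ₂).
W = (8.345×10⁻⁶)(6.03×10⁻⁴)·(cos135° − cos105°) = (5.032×10⁻⁹)·(-0.4483) = -2.256×10⁻⁹ J.

W ≈ -2.26×10⁻⁹ J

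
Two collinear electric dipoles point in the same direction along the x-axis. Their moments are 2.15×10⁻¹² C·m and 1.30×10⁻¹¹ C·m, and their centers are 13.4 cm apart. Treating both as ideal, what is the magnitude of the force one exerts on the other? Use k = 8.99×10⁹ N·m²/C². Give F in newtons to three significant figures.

F ≈ 4.68×10⁻⁹ N

On-axis field of dipole 1 at distance r: E = 2kp₁/r³. Force on dipole 2 is F = p₂·dE/dr (gradient along axis).
dE/dr = −6kp₁/r⁴, so |F| = 6kp₁p₂/r⁴ (attractive for aligned moments).
F = 6(8.99×10⁹)(2.15×10⁻¹²)(1.30×10⁻¹¹)/(0.134)⁴ = 4.676×10⁻⁹ N.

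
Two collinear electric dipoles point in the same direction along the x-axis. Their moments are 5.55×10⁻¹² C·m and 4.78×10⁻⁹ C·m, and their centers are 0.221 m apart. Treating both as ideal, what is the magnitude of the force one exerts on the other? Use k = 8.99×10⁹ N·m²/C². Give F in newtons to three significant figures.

On-axis field of dipole 1 at distance r: E = 2kp₁/r³. Force on dipole 2 is F = p₂·dE/dr (gradient along axis).
dE/dr = −6kp₁/r⁴, so |F| = 6kp₁p₂/r⁴ (attractive for aligned moments).
F = 6(8.99×10⁹)(5.55×10⁻¹²)(4.78×10⁻⁹)/(0.221)⁴ = 5.999×10⁻⁷ N.

F ≈ 6.00×10⁻⁷ N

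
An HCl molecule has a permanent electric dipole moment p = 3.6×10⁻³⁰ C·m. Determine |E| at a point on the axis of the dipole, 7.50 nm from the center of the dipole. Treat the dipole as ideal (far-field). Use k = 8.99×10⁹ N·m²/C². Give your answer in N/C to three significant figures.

On the dipole axis E = 2kp/r³.
E = 2·(8.99×10⁹)(3.60×10⁻³⁰) / (7.50×10⁻⁹)³ = 1.534×10⁵ N/C.

E ≈ 1.53×10⁵ N/C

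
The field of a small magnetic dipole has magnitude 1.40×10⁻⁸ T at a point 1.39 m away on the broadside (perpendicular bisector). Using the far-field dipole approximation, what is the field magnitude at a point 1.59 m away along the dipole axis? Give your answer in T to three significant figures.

B ≈ 1.87×10⁻⁸ T

Dipole fields scale as 1/r³ in the far field.
The axial field is twice the equatorial field at the same r, so the geometry factor is 2/1.
B₂ = B₁ · (2/1) · (r₁/r₂)³ = 1.40×10⁻⁸ · 2 · (1.39/1.59)³.
(r₁/r₂)³ = (0.8742)³ = 0.6681.
B₂ ≈ 1.871×10⁻⁸ T.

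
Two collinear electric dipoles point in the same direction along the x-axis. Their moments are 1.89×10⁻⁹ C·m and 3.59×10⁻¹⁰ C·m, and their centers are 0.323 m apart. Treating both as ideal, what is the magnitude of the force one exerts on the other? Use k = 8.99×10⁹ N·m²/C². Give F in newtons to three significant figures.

F ≈ 3.36×10⁻⁶ N

On-axis field of dipole 1 at distance r: E = 2kp₁/r³. Force on dipole 2 is F = p₂·dE/dr (gradient along axis).
dE/dr = −6kp₁/r⁴, so |F| = 6kp₁p₂/r⁴ (attractive for aligned moments).
F = 6(8.99×10⁹)(1.89×10⁻⁹)(3.59×10⁻¹⁰)/(0.323)⁴ = 3.362×10⁻⁶ N.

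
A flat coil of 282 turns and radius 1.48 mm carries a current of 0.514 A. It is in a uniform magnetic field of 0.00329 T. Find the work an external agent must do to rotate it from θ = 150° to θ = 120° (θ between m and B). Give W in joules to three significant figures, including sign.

W ≈ -1.20×10⁻⁶ J

m = NIA = NIπa² = 282·(0.514)·π·(0.00148)² = 9.974×10⁻⁴ A·m².
W_ext = ΔU = −mB cosθ₂ + mB cosθ₁ = mB(cosθ₁ − cosθ₂).
W = (9.974×10⁻⁴)(0.00329)·(cos150° − cos120°) = (3.281×10⁻⁶)·(-0.3660) = -1.201×10⁻⁶ J.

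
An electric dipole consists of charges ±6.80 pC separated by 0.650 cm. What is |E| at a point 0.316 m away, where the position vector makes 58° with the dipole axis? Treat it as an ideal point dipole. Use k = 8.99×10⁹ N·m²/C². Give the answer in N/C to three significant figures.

E ≈ 0.0171 N/C

Dipole moment p = qd = (6.80×10⁻¹² C)(0.00650 m) = 4.42×10⁻¹⁴ C·m.
At angle θ the dipole field magnitude is E = (kp/r³)·√(1 + 3cos²θ).
kp/r³ = (8.99×10⁹)(4.42×10⁻¹⁴) / (0.316)³ = 0.01259 N/C.
√(1 + 3cos²58°) = √(1 + 3·0.2808) = √1.8424 ≈ 1.3574.
E ≈ 0.01259 × 1.357 = 0.01709 N/C.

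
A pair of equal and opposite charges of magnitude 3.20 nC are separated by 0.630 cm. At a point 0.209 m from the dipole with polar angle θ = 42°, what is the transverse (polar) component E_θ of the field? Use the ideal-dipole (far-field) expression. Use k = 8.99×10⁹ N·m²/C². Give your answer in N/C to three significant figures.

Dipole moment p = qd = (3.20×10⁻⁹ C)(0.00630 m) = 2.016×10⁻¹¹ C·m.
For a dipole, E_θ = (kp sinθ)/r³.
kp/r³ = (8.99×10⁹)(2.016×10⁻¹¹)/(0.209)³ = 19.85 N/C.
E_θ = 19.85·sin42° = 13.28 N/C.

E_θ ≈ 13.3 N/C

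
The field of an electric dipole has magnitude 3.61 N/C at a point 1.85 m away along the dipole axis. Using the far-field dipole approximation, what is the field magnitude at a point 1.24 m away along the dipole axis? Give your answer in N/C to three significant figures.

Dipole fields scale as 1/r³ in the far field; the geometry is the same at both points.
E₂ = E₁ · (r₁/r₂)³ = 3.61 · (1.85/1.24)³.
(r₁/r₂)³ = (1.492)³ = 3.321.
E₂ ≈ 11.99 N/C.

E ≈ 12.0 N/C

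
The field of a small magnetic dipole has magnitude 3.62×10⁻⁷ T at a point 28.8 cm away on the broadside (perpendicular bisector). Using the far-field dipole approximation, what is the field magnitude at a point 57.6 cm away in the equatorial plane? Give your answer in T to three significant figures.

Dipole fields scale as 1/r³ in the far field; the geometry is the same at both points.
B₂ = B₁ · (r₁/r₂)³ = 3.62×10⁻⁷ · (28.8/57.6)³.
(r₁/r₂)³ = (0.5)³ = 0.125.
B₂ ≈ 4.525×10⁻⁸ T.

B ≈ 4.52×10⁻⁸ T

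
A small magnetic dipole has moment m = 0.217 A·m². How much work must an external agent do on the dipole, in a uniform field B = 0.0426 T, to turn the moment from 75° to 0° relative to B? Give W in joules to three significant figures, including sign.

W_ext = ΔU = −mB cosθ₂ + mB cosθ₁ = mB(cosθ₁ − cosθ₂).
W = (0.217)(0.0426)·(cos75° − cos0°) = (0.009244)·(-0.7412) = -0.006852 J.

W ≈ -0.00685 J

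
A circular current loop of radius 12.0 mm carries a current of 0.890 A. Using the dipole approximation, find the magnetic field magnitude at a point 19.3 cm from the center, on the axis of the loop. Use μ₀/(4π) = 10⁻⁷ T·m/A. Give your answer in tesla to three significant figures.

Magnetic moment m = IA = Iπa² = (0.890)·π·(0.0120)² = 4.026×10⁻⁴ A·m².
On axis B = (μ₀/4π)·2m/r³.
B = 2·(10⁻⁷)·(4.026×10⁻⁴) / (0.193)³ = 1.120×10⁻⁸ T.

B ≈ 1.12×10⁻⁸ T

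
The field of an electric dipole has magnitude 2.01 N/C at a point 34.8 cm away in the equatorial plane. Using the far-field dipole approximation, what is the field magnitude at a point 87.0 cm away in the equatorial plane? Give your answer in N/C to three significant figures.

Dipole fields scale as 1/r³ in the far field; the geometry is the same at both points.
E₂ = E₁ · (r₁/r₂)³ = 2.01 · (34.8/87.0)³.
(r₁/r₂)³ = (0.4)³ = 0.064.
E₂ ≈ 0.1286 N/C.

E ≈ 0.129 N/C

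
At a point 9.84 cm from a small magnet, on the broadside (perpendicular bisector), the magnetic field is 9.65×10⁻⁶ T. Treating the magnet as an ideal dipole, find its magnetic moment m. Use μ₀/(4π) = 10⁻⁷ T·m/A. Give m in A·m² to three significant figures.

In the equatorial plane B = (μ₀/4π)·m/r³, so m = Br³·4π/(μ₀).
m = (9.65×10⁻⁶)·(0.0984)³ / (10⁻⁷) = 0.09194 A·m².

m ≈ 0.0919 A·m²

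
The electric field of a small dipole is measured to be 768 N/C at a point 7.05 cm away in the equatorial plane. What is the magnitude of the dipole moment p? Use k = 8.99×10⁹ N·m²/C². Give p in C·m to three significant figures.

In the equatorial plane E = kp/r³, so p = Er³/(k).
p = (768)·(0.0705)³ / (8.99×10⁹) = 2.993×10⁻¹¹ C·m.

p ≈ 2.99×10⁻¹¹ C·m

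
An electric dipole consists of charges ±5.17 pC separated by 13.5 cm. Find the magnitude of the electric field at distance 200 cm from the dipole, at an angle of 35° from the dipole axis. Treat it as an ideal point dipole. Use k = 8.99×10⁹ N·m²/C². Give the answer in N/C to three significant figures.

E ≈ 0.00136 N/C

Dipole moment p = qd = (5.17×10⁻¹² C)(0.135 m) = 6.98×10⁻¹³ C·m.
At angle θ the dipole field magnitude is E = (kp/r³)·√(1 + 3cos²θ).
kp/r³ = (8.99×10⁹)(6.98×10⁻¹³) / (2.00)³ = 7.844×10⁻⁴ N/C.
√(1 + 3cos²35°) = √(1 + 3·0.6710) = √3.0130 ≈ 1.7358.
E ≈ 7.844×10⁻⁴ × 1.736 = 0.001362 N/C.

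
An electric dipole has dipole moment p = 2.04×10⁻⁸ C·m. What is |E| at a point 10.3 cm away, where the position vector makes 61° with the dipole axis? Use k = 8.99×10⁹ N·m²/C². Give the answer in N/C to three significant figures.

At angle θ the dipole field magnitude is E = (kp/r³)·√(1 + 3cos²θ).
kp/r³ = (8.99×10⁹)(2.04×10⁻⁸) / (0.103)³ = 1.678×10⁵ N/C.
√(1 + 3cos²61°) = √(1 + 3·0.2350) = √1.7051 ≈ 1.3058.
E ≈ 1.678×10⁵ × 1.306 = 2.192×10⁵ N/C.

E ≈ 2.19×10⁵ N/C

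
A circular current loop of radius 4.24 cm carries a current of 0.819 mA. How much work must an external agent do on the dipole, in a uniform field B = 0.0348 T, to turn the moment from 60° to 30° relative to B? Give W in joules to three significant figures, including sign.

W ≈ -5.89×10⁻⁸ J

Magnetic moment m = IA = Iπa² = (8.19×10⁻⁴)·π·(0.0424)² = 4.626×10⁻⁶ A·m².
W_ext = ΔU = −mB cosθ₂ + mB cosθ₁ = mB(cosθ₁ − cosθ₂).
W = (4.626×10⁻⁶)(0.0348)·(cos60° − cos30°) = (1.610×10⁻⁷)·(-0.3660) = -5.892×10⁻⁸ J.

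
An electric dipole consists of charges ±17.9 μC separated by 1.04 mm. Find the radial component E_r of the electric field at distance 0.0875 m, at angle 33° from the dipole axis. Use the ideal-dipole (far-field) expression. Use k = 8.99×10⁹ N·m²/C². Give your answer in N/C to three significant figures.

E_r ≈ 4.19×10⁵ N/C

Dipole moment p = qd = (1.79×10⁻⁵ C)(0.00104 m) = 1.862×10⁻⁸ C·m.
For a dipole, E_r = (2kp cosθ)/r³.
kp/r³ = (8.99×10⁹)(1.862×10⁻⁸)/(0.0875)³ = 2.499×10⁵ N/C.
E_r = 2·2.499×10⁵·cos33° = 4.191×10⁵ N/C.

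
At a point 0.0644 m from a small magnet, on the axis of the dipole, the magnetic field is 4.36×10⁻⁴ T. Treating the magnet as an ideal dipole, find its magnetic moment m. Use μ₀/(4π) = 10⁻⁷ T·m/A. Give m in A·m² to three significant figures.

On axis B = (μ₀/4π)·2m/r³, so m = Br³·4π/(μ₀·2).
m = (4.36×10⁻⁴)·(0.0644)³ / (2·10⁻⁷) = 0.5823 A·m².

m ≈ 0.582 A·m²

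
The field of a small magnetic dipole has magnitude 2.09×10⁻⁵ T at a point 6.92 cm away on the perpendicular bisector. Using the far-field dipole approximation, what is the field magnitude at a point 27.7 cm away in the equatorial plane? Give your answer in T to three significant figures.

Dipole fields scale as 1/r³ in the far field; the geometry is the same at both points.
B₂ = B₁ · (r₁/r₂)³ = 2.09×10⁻⁵ · (6.92/27.7)³.
(r₁/r₂)³ = (0.2498)³ = 0.01559.
B₂ ≈ 3.259×10⁻⁷ T.

B ≈ 3.26×10⁻⁷ T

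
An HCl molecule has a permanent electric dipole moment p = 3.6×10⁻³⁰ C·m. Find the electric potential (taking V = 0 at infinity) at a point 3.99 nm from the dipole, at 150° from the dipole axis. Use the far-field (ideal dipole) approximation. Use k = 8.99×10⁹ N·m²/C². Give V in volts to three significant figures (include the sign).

V ≈ -0.00176 V

The dipole potential is V = kp cosθ / r².
V = (8.99×10⁹)(3.60×10⁻³⁰)·cos150° / (3.99×10⁻⁹)² = -0.001761 V.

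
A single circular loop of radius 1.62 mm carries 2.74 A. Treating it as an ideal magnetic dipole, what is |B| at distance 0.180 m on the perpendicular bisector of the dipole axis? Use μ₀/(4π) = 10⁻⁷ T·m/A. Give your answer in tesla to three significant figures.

Magnetic moment m = IA = Iπa² = (2.74)·π·(0.00162)² = 2.259×10⁻⁵ A·m².
In the equatorial plane B = (μ₀/4π)·m/r³ (half the axial value).
B = (10⁻⁷)·(2.259×10⁻⁵) / (0.180)³ = 3.873×10⁻¹⁰ T.

B ≈ 3.87×10⁻¹⁰ T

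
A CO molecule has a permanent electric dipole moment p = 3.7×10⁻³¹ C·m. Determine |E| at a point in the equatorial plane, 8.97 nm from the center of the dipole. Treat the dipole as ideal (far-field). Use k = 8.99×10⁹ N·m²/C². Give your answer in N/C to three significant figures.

E ≈ 4610 N/C

On the perpendicular bisector E = kp/r³ (half the axial value at the same distance).
E = (8.99×10⁹)(3.70×10⁻³¹) / (8.97×10⁻⁹)³ = 4609 N/C.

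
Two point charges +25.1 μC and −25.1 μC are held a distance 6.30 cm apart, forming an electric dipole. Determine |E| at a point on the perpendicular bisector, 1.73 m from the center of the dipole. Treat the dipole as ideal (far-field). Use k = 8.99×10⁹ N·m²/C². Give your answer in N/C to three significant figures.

E ≈ 2750 N/C

Dipole moment p = qd = (2.51×10⁻⁵ C)(0.0630 m) = 1.581×10⁻⁶ C·m.
On the perpendicular bisector E = kp/r³ (half the axial value at the same distance).
E = (8.99×10⁹)(1.581×10⁻⁶) / (1.73)³ = 2745 N/C.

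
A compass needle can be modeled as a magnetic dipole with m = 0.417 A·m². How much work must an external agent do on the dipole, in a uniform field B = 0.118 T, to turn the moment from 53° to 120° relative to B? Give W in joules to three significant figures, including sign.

W ≈ 0.0542 J

W_ext = ΔU = −mB cosθ₂ + mB cosθ₁ = mB(cosθ₁ − cosθ₂).
W = (0.417)(0.118)·(cos53° − cos120°) = (0.04921)·(+1.1018) = 0.05422 J.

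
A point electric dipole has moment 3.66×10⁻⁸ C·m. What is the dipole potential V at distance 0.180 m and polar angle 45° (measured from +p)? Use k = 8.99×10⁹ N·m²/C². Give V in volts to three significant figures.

V ≈ 7180 V

The dipole potential is V = kp cosθ / r².
V = (8.99×10⁹)(3.66×10⁻⁸)·cos45° / (0.180)² = 7181 V.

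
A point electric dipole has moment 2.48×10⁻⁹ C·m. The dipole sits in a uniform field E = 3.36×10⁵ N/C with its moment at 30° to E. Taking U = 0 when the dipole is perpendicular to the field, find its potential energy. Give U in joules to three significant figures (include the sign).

U = −p·E = −pE cosθ.
U = −(2.48×10⁻⁹)(3.36×10⁵)·cos30° = -7.216×10⁻⁴ J.

U ≈ -7.22×10⁻⁴ J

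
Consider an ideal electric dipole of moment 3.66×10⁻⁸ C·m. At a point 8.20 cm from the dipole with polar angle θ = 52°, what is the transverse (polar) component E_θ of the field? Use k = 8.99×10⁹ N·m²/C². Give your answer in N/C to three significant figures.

E_θ ≈ 4.70×10⁵ N/C

For a dipole, E_θ = (kp sinθ)/r³.
kp/r³ = (8.99×10⁹)(3.66×10⁻⁸)/(0.0820)³ = 5.968×10⁵ N/C.
E_θ = 5.968×10⁵·sin52° = 4.703×10⁵ N/C.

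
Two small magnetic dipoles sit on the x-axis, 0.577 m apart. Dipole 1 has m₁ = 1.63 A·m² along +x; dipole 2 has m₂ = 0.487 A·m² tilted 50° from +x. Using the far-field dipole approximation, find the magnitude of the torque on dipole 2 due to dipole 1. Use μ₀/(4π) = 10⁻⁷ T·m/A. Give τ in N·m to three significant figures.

τ ≈ 6.33×10⁻⁷ N·m

Dipole B is on the axis of dipole A, so B₁ there is axial: B₁ = (μ₀/4π)·2m₁/r³ along +x.
B₁ = 2(10⁻⁷)(1.63)/(0.577)³ = 1.697×10⁻⁶ T.
τ = m₂ B₁ sinθ.
τ = (0.487)(1.697×10⁻⁶)·sin50° = 6.331×10⁻⁷ N·m.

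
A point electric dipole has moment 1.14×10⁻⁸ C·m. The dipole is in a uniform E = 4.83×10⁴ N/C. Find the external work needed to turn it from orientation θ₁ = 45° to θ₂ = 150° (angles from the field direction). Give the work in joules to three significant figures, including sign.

W ≈ 8.66×10⁻⁴ J

W_ext = ΔU = U(θ₂) − U(θ₁) = −pE cosθ₂ − (−pE cosθ₁) = pE(cosθ₁ − cosθ₂).
W = (1.14×10⁻⁸)(4.83×10⁴)·(cos45° − cos150°) = (5.506×10⁻⁴)·(+1.5731) = 8.662×10⁻⁴ J.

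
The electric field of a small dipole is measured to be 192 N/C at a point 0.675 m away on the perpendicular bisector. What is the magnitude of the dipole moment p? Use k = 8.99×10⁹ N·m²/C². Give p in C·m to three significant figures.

In the equatorial plane E = kp/r³, so p = Er³/(k).
p = (192)·(0.675)³ / (8.99×10⁹) = 6.568×10⁻⁹ C·m.

p ≈ 6.57×10⁻⁹ C·m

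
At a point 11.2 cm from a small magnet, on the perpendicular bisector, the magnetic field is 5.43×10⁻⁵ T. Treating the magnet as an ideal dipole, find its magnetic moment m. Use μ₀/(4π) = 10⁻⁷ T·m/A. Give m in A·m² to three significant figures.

m ≈ 0.763 A·m²

In the equatorial plane B = (μ₀/4π)·m/r³, so m = Br³·4π/(μ₀).
m = (5.43×10⁻⁵)·(0.112)³ / (10⁻⁷) = 0.7629 A·m².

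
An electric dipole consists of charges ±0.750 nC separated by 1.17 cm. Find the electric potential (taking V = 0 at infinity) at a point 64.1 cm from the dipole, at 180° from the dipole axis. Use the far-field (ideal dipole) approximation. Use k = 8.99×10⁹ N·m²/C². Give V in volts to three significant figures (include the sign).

Dipole moment p = qd = (7.50×10⁻¹⁰ C)(0.0117 m) = 8.775×10⁻¹² C·m.
The dipole potential is V = kp cosθ / r².
V = (8.99×10⁹)(8.775×10⁻¹²)·cos180° / (0.641)² = -0.1920 V.

V ≈ -0.192 V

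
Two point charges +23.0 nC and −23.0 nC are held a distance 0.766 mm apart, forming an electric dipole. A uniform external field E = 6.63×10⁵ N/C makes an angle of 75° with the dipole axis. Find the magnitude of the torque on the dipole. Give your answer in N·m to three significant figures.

τ ≈ 1.13×10⁻⁵ N·m

Dipole moment p = qd = (2.30×10⁻⁸ C)(7.66×10⁻⁴ m) = 1.762×10⁻¹¹ C·m.
Torque on an electric dipole: τ = pE sinθ.
τ = (1.762×10⁻¹¹)(6.63×10⁵)·sin75° = 1.128×10⁻⁵ N·m.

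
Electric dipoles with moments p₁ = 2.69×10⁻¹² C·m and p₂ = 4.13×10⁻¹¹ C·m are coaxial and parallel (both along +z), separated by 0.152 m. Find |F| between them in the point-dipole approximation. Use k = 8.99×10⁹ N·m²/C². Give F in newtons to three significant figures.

F ≈ 1.12×10⁻⁸ N

On-axis field of dipole 1 at distance r: E = 2kp₁/r³. Force on dipole 2 is F = p₂·dE/dr (gradient along axis).
dE/dr = −6kp₁/r⁴, so |F| = 6kp₁p₂/r⁴ (attractive for aligned moments).
F = 6(8.99×10⁹)(2.69×10⁻¹²)(4.13×10⁻¹¹)/(0.152)⁴ = 1.123×10⁻⁸ N.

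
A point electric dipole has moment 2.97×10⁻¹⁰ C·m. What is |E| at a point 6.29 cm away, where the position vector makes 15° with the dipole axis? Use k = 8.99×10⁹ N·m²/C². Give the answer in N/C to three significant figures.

At angle θ the dipole field magnitude is E = (kp/r³)·√(1 + 3cos²θ).
kp/r³ = (8.99×10⁹)(2.97×10⁻¹⁰) / (0.0629)³ = 1.073×10⁴ N/C.
√(1 + 3cos²15°) = √(1 + 3·0.9330) = √3.7990 ≈ 1.9491.
E ≈ 1.073×10⁴ × 1.949 = 2.091×10⁴ N/C.

E ≈ 2.09×10⁴ N/C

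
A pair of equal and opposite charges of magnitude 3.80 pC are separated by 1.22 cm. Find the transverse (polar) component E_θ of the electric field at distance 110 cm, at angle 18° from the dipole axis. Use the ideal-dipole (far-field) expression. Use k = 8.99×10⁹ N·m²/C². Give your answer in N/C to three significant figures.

E_θ ≈ 9.68×10⁻⁵ N/C

Dipole moment p = qd = (3.80×10⁻¹² C)(0.0122 m) = 4.636×10⁻¹⁴ C·m.
For a dipole, E_θ = (kp sinθ)/r³.
kp/r³ = (8.99×10⁹)(4.636×10⁻¹⁴)/(1.10)³ = 3.131×10⁻⁴ N/C.
E_θ = 3.131×10⁻⁴·sin18° = 9.676×10⁻⁵ N/C.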